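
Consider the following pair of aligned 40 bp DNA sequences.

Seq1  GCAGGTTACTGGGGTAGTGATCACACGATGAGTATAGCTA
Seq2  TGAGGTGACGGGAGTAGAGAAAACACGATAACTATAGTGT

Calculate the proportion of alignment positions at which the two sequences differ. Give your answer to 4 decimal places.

Differing sites — 1:G/T; 2:C/G; 7:T/G; 10:T/G; 13:G/A; 18:T/A; 21:T/A; 22:C/A; 30:G/A; 32:G/C; 38:C/T; 39:T/G; 40:A/T.
There are 13 differences over 40 sites, so p = 13/40 = 0.3250.

0.3250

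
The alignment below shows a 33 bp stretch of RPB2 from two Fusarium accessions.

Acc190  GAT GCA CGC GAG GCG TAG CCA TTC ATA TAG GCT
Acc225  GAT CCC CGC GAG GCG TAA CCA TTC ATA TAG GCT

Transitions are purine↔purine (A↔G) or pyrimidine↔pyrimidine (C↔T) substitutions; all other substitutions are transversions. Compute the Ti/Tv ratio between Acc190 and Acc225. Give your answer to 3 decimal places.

0.500

The sequences differ at positions 4 (G/C, transversion), 6 (A/C, transversion), 18 (G/A, transition).
Of the 3 differences, 1 transition and 2 transversions, so Ti/Tv = 1/2 = 0.500.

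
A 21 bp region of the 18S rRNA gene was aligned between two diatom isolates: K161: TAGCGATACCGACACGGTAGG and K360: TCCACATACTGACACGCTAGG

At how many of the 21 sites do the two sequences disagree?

6

Mismatches occur at site 2 (A↔C), site 3 (G↔C), site 4 (C↔A), site 5 (G↔C), site 10 (C↔T), site 17 (G↔C).
That gives 6 mismatches out of 21 aligned sites, so the Hamming distance is 6.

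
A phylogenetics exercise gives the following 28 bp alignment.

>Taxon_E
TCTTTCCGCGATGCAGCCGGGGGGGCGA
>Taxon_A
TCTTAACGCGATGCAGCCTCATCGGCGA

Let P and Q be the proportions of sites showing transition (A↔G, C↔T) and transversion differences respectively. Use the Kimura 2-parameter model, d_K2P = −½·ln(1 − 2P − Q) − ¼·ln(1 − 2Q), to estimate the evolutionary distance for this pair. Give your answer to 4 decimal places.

0.3081

The sequences differ at positions 5 (T/A, transversion), 6 (C/A, transversion), 19 (G/T, transversion), 20 (G/C, transversion), 21 (G/A, transition), 22 (G/T, transversion), 23 (G/C, transversion).
Of the 7 differences, 1 transition and 6 transversions over 28 sites: P = 1/28 = 0.035714, Q = 6/28 = 0.214286.
d = −0.5·ln(0.714286) − 0.25·ln(0.571428) = −0.5·(-0.336472) − 0.25·(-0.559617) = 0.3081.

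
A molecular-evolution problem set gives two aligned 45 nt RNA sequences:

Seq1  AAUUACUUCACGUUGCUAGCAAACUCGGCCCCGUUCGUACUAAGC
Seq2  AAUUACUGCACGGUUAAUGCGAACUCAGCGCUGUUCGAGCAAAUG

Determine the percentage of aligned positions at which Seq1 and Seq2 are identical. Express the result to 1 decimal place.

66.7%

Mismatches occur at site 8 (U→G), site 13 (U→G), site 15 (G→U), site 16 (C→A), site 17 (U→A), site 18 (A→U), site 21 (A→G), site 27 (G→A), site 30 (C→G), site 32 (C→U), site 38 (U→A), site 39 (A→G), site 41 (U→A), site 44 (G→U), site 45 (C→G).
30 of the 45 sites match, so the percent identity is 30/45 × 100 = 66.7%.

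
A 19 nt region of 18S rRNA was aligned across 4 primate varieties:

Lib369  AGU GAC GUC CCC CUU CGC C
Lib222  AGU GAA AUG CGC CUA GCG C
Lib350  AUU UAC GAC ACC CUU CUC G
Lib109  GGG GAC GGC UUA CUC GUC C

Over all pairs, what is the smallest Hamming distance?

Pairwise Hamming distances:
  Lib369 vs Lib222: 8
  Lib369 vs Lib350: 6
  Lib369 vs Lib109: 9
  Lib222 vs Lib350: 13
  Lib222 vs Lib109: 12
  Lib350 vs Lib109: 11
The smallest is 6, between Lib369 and Lib350.

6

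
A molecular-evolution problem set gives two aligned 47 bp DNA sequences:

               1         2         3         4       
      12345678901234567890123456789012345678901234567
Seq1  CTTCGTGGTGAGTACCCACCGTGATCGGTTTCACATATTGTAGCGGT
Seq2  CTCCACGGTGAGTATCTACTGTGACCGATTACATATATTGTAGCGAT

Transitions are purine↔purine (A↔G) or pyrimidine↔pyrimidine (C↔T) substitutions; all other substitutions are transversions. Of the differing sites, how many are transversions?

1

The sequences differ at positions 3 (T/C, transition), 5 (G/A, transition), 6 (T/C, transition), 15 (C/T, transition), 17 (C/T, transition), 20 (C/T, transition), 25 (T/C, transition), 28 (G/A, transition), 31 (T/A, transversion), 34 (C/T, transition), 46 (G/A, transition).
Of the 11 differences, 10 transitions and 1 transversion, so the answer is 1.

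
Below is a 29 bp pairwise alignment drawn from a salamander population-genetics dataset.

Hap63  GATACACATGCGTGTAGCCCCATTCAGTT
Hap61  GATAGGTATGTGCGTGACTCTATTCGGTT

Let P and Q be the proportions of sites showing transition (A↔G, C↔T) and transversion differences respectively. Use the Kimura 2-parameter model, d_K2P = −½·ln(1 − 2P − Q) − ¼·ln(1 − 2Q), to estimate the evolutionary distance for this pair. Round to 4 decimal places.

The sequences differ at positions 5 (C/G, transversion), 6 (A/G, transition), 7 (C/T, transition), 11 (C/T, transition), 13 (T/C, transition), 16 (A/G, transition), 17 (G/A, transition), 19 (C/T, transition), 21 (C/T, transition), 26 (A/G, transition).
Of the 10 differences, 9 transitions and 1 transversion over 29 sites: P = 9/29 = 0.310345, Q = 1/29 = 0.034483.
d = −0.5·ln(0.344827) − 0.25·ln(0.931034) = −0.5·(-1.064712) − 0.25·(-0.071459) = 0.5502.

0.5502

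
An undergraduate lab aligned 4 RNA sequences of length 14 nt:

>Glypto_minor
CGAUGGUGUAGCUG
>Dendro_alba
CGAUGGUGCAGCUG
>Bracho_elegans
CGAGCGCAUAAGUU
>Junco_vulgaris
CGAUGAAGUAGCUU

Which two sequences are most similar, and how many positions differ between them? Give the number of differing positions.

Pairwise Hamming distances:
  Glypto_minor vs Dendro_alba: 1
  Glypto_minor vs Bracho_elegans: 7
  Glypto_minor vs Junco_vulgaris: 3
  Dendro_alba vs Bracho_elegans: 8
  Dendro_alba vs Junco_vulgaris: 4
  Bracho_elegans vs Junco_vulgaris: 7
The smallest is 1, between Glypto_minor and Dendro_alba.

1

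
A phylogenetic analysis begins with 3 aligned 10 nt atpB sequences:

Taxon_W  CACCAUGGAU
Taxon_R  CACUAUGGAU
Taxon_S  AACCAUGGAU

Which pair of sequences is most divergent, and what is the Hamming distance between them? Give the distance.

Pairwise Hamming distances:
  Taxon_W vs Taxon_R: 1
  Taxon_W vs Taxon_S: 1
  Taxon_R vs Taxon_S: 2
The largest is 2, between Taxon_R and Taxon_S.

2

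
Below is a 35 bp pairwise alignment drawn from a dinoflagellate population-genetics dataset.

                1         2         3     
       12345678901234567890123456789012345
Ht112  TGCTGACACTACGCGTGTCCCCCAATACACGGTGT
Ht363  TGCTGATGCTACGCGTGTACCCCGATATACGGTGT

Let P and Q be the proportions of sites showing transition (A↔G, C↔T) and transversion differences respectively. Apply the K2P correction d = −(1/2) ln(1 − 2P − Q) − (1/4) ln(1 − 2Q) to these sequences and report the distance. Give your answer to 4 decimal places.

Differing sites — 7:C/T (Ti); 8:A/G (Ti); 19:C/A (Tv); 24:A/G (Ti); 28:C/T (Ti).
Of the 5 differences, 4 transitions and 1 transversion over 35 sites: P = 4/35 = 0.114286, Q = 1/35 = 0.028571.
d = −0.5·ln(0.742857) − 0.25·ln(0.942858) = −0.5·(-0.297252) − 0.25·(-0.058840) = 0.1633.

0.1633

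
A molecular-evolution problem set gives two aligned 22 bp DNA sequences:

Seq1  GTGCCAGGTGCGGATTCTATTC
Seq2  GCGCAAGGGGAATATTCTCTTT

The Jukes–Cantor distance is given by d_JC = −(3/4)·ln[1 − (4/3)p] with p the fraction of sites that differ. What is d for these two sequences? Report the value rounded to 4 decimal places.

0.4975

The sequences differ at positions 2 (T/C), 5 (C/A), 9 (T/G), 11 (C/A), 12 (G/A), 13 (G/T), 19 (A/C), 22 (C/T).
p = 8/22 = 0.363636.
d = −0.75 · ln(1 − (4/3)·0.363636) = −0.75 · ln(0.515152) = −0.75 · (-0.663293) = 0.4975.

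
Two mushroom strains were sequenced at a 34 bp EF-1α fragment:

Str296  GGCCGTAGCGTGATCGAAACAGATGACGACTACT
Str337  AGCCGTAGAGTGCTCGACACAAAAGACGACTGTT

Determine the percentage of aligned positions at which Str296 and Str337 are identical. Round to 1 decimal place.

76.5%

Mismatches occur at site 1 (G/A), site 9 (C/A), site 13 (A/C), site 18 (A/C), site 22 (G/A), site 24 (T/A), site 32 (A/G), site 33 (C/T).
26 of the 34 sites match, so the percent identity is 26/34 × 100 = 76.5%.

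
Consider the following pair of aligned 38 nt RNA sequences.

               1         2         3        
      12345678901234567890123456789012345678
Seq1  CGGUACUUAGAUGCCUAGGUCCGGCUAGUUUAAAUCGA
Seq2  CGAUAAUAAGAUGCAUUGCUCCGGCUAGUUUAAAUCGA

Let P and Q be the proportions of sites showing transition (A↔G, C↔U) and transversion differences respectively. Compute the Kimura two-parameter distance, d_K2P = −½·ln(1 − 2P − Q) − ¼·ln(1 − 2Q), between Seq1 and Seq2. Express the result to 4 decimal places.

0.1781

The sequences differ at positions 3 (G/A, transition), 6 (C/A, transversion), 8 (U/A, transversion), 15 (C/A, transversion), 17 (A/U, transversion), 19 (G/C, transversion).
Of the 6 differences, 1 transition and 5 transversions over 38 sites: P = 1/38 = 0.026316, Q = 5/38 = 0.131579.
d = −0.5·ln(0.815789) − 0.25·ln(0.736842) = −0.5·(-0.203600) − 0.25·(-0.305382) = 0.1781.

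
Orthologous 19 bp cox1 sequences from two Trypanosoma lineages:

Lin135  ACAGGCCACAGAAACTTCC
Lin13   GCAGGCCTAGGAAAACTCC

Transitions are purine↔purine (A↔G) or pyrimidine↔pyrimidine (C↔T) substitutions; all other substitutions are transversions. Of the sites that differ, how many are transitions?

3

Mismatches occur at site 1 (A↔G, transition), site 8 (A↔T, transversion), site 9 (C↔A, transversion), site 10 (A↔G, transition), site 15 (C↔A, transversion), site 16 (T↔C, transition).
Of the 6 differences, 3 transitions and 3 transversions, so the answer is 3.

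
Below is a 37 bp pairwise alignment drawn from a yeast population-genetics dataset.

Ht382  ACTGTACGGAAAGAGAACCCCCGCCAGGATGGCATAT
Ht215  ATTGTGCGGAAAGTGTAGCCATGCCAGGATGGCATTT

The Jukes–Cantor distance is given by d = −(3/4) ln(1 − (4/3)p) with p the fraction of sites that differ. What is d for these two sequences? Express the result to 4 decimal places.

0.2551

The sequences differ at positions 2 (C/T), 6 (A/G), 14 (A/T), 16 (A/T), 18 (C/G), 21 (C/A), 22 (C/T), 36 (A/T).
p = 8/37 = 0.216216.
d = −0.75 · ln(1 − (4/3)·0.216216) = −0.75 · ln(0.711712) = −0.75 · (-0.340082) = 0.2551.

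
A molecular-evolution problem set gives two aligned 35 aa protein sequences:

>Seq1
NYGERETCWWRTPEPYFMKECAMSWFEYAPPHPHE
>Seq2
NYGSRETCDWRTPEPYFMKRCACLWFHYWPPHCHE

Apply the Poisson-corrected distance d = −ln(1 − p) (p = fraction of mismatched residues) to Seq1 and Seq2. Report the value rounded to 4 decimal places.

Mismatches occur at site 4 (E↔S), site 9 (W↔D), site 20 (E↔R), site 23 (M↔C), site 24 (S↔L), site 27 (E↔H), site 29 (A↔W), site 33 (P↔C).
p = 8/35 = 0.228571.
d = −ln(1 − 0.228571) = −ln(0.771429) = 0.2595.

0.2595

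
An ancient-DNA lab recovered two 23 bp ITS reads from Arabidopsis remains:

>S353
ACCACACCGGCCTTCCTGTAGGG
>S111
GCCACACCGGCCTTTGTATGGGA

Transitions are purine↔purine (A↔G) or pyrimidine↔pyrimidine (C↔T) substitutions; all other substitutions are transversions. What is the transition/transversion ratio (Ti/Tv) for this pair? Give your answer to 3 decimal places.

5.000

The sequences differ at positions 1 (A/G, transition), 15 (C/T, transition), 16 (C/G, transversion), 18 (G/A, transition), 20 (A/G, transition), 23 (G/A, transition).
Of the 6 differences, 5 transitions and 1 transversion, so Ti/Tv = 5/1 = 5.000.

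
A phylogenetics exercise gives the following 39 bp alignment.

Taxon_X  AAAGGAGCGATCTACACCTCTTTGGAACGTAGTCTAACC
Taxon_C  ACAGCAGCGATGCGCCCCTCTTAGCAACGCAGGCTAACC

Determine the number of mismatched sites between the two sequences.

The sequences differ at positions 2 (A/C), 5 (G/C), 12 (C/G), 13 (T/C), 14 (A/G), 16 (A/C), 23 (T/A), 25 (G/C), 30 (T/C), 33 (T/G).
That gives 10 mismatches out of 39 aligned sites, so the Hamming distance is 10.

10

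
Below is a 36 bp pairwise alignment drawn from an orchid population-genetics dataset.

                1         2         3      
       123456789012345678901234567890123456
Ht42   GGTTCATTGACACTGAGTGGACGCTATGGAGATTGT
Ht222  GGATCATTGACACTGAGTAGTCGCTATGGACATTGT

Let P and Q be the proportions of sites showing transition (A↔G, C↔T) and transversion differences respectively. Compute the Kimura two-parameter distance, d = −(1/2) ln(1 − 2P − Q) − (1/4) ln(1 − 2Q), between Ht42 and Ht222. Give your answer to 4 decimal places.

0.1203

The sequences differ at positions 3 (T/A, transversion), 19 (G/A, transition), 21 (A/T, transversion), 31 (G/C, transversion).
Of the 4 differences, 1 transition and 3 transversions over 36 sites: P = 1/36 = 0.027778, Q = 3/36 = 0.083333.
d = −0.5·ln(0.861111) − 0.25·ln(0.833334) = −0.5·(-0.149532) − 0.25·(-0.182321) = 0.1203.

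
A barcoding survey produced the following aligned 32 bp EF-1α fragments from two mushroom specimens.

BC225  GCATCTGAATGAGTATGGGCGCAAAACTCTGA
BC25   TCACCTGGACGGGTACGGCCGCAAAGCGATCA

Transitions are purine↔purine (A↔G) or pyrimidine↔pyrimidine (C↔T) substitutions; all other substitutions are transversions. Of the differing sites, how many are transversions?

5

Differing sites — 1:G/T (Tv); 4:T/C (Ti); 8:A/G (Ti); 10:T/C (Ti); 12:A/G (Ti); 16:T/C (Ti); 19:G/C (Tv); 26:A/G (Ti); 28:T/G (Tv); 29:C/A (Tv); 31:G/C (Tv).
Of the 11 differences, 6 transitions and 5 transversions, so the answer is 5.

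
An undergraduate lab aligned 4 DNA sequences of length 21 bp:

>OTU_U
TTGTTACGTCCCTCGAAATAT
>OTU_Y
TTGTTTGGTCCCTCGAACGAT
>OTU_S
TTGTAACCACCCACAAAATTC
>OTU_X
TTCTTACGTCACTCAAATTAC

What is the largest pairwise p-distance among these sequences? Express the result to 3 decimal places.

Pairwise Hamming distances:
  OTU_U vs OTU_Y: 4
  OTU_U vs OTU_S: 7
  OTU_U vs OTU_X: 5
  OTU_Y vs OTU_S: 11
  OTU_Y vs OTU_X: 8
  OTU_S vs OTU_X: 8
The largest is 11 mismatches, between OTU_Y and OTU_S; p = 11/21 = 0.524.

0.524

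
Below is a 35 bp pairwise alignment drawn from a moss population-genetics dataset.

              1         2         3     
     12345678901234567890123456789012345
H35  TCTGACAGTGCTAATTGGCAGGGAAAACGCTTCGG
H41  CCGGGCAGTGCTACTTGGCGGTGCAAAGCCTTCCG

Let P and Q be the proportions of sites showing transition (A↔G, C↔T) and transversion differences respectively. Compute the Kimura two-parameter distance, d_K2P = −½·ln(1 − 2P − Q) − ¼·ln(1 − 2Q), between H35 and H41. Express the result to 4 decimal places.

0.3599

Differing sites — 1:T/C (Ti); 3:T/G (Tv); 5:A/G (Ti); 14:A/C (Tv); 20:A/G (Ti); 22:G/T (Tv); 24:A/C (Tv); 28:C/G (Tv); 29:G/C (Tv); 34:G/C (Tv).
Of the 10 differences, 3 transitions and 7 transversions over 35 sites: P = 3/35 = 0.085714, Q = 7/35 = 0.200000.
d = −0.5·ln(0.628572) − 0.25·ln(0.600000) = −0.5·(-0.464305) − 0.25·(-0.510826) = 0.3599.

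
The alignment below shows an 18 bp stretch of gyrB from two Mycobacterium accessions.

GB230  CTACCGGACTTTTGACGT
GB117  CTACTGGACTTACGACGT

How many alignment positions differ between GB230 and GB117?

Differing sites — 5:C/T; 12:T/A; 13:T/C.
That gives 3 mismatches out of 18 aligned sites, so the Hamming distance is 3.

3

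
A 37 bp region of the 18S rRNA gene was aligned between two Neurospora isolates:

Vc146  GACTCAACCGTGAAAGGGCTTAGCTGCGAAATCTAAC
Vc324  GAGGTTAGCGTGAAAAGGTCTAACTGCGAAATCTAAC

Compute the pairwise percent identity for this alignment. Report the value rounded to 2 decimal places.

The sequences differ at positions 3 (C/G), 4 (T/G), 5 (C/T), 6 (A/T), 8 (C/G), 16 (G/A), 19 (C/T), 20 (T/C), 23 (G/A).
28 of the 37 sites match, so the percent identity is 28/37 × 100 = 75.68%.

75.68%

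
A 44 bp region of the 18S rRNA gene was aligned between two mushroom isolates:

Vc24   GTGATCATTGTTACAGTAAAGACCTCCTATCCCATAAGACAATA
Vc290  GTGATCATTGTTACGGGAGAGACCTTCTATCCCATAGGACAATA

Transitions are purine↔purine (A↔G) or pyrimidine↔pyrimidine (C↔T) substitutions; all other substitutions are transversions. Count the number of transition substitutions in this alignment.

The sequences differ at positions 15 (A/G, transition), 17 (T/G, transversion), 19 (A/G, transition), 26 (C/T, transition), 37 (A/G, transition).
Of the 5 differences, 4 transitions and 1 transversion, so the answer is 4.

4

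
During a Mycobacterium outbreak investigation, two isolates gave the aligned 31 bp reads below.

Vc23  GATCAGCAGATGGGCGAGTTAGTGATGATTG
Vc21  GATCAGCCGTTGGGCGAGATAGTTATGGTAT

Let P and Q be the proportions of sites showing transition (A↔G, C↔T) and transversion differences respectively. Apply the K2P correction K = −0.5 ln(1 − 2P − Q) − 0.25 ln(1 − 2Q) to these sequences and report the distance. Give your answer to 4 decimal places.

The sequences differ at positions 8 (A/C, transversion), 10 (A/T, transversion), 19 (T/A, transversion), 24 (G/T, transversion), 28 (A/G, transition), 30 (T/A, transversion), 31 (G/T, transversion).
Of the 7 differences, 1 transition and 6 transversions over 31 sites: P = 1/31 = 0.032258, Q = 6/31 = 0.193548.
d = −0.5·ln(0.741936) − 0.25·ln(0.612904) = −0.5·(-0.298492) − 0.25·(-0.489547) = 0.2716.

0.2716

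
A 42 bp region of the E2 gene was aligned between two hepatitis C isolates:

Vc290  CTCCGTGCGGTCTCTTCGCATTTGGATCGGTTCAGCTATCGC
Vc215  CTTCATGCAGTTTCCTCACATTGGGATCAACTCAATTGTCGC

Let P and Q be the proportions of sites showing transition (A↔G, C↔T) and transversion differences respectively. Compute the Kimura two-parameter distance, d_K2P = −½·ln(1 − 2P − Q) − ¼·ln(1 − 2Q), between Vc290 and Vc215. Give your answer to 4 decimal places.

0.4644

The sequences differ at positions 3 (C/T, transition), 5 (G/A, transition), 9 (G/A, transition), 12 (C/T, transition), 15 (T/C, transition), 18 (G/A, transition), 23 (T/G, transversion), 29 (G/A, transition), 30 (G/A, transition), 31 (T/C, transition), 35 (G/A, transition), 36 (C/T, transition), 38 (A/G, transition).
Of the 13 differences, 12 transitions and 1 transversion over 42 sites: P = 12/42 = 0.285714, Q = 1/42 = 0.023810.
d = −0.5·ln(0.404762) − 0.25·ln(0.952380) = −0.5·(-0.904456) − 0.25·(-0.048791) = 0.4644.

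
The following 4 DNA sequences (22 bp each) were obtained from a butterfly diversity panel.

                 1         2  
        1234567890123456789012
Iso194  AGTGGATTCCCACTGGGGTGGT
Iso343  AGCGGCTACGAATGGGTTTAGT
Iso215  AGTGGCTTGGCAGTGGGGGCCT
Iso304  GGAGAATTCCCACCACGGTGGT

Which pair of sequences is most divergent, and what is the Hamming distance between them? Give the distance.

Pairwise Hamming distances:
  Iso194 vs Iso343: 10
  Iso194 vs Iso215: 7
  Iso194 vs Iso304: 6
  Iso343 vs Iso215: 11
  Iso343 vs Iso304: 14
  Iso215 vs Iso304: 13
The largest is 14, between Iso343 and Iso304.

14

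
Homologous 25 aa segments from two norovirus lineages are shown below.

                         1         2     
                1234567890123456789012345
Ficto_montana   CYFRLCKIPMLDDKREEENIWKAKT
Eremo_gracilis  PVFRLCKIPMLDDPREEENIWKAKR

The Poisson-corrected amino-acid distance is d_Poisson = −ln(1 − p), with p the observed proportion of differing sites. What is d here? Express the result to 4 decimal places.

0.1744

Differing sites — 1:C/P; 2:Y/V; 14:K/P; 25:T/R.
p = 4/25 = 0.160000.
d = −ln(1 − 0.160000) = −ln(0.840000) = 0.1744.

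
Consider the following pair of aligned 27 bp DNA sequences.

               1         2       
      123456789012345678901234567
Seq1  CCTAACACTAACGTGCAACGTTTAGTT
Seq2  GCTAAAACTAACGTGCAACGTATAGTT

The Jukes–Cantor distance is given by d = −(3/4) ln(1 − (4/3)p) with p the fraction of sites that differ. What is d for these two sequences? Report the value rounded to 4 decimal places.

Mismatches occur at site 1 (C↔G), site 6 (C↔A), site 22 (T↔A).
p = 3/27 = 0.111111.
d = −0.75 · ln(1 − (4/3)·0.111111) = −0.75 · ln(0.851852) = −0.75 · (-0.160342) = 0.1203.

0.1203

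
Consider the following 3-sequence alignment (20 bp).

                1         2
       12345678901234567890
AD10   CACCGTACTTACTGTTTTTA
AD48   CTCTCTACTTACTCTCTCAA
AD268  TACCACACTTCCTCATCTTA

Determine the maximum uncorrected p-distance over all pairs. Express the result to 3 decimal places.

0.550

Pairwise Hamming distances:
  AD10 vs AD48: 7
  AD10 vs AD268: 7
  AD48 vs AD268: 11
The largest is 11 mismatches, between AD48 and AD268; p = 11/20 = 0.550.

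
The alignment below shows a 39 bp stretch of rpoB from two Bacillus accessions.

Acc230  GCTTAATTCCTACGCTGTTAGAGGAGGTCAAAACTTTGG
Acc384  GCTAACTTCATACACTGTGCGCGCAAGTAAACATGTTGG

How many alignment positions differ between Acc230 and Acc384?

13

The sequences differ at positions 4 (T/A), 6 (A/C), 10 (C/A), 14 (G/A), 19 (T/G), 20 (A/C), 22 (A/C), 24 (G/C), 26 (G/A), 29 (C/A), 32 (A/C), 34 (C/T), 35 (T/G).
That gives 13 mismatches out of 39 aligned sites, so the Hamming distance is 13.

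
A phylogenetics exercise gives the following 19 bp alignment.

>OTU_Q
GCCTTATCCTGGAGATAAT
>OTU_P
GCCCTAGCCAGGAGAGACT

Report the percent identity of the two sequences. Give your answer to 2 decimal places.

Mismatches occur at site 4 (T↔C), site 7 (T↔G), site 10 (T↔A), site 16 (T↔G), site 18 (A↔C).
14 of the 19 sites match, so the percent identity is 14/19 × 100 = 73.68%.

73.68%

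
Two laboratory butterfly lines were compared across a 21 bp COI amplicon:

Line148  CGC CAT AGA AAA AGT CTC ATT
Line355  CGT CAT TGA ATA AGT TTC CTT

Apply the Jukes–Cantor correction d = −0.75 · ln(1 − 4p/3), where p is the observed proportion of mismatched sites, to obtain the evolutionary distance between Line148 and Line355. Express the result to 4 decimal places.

The sequences differ at positions 3 (C/T), 7 (A/T), 11 (A/T), 16 (C/T), 19 (A/C).
p = 5/21 = 0.238095.
d = −0.75 · ln(1 − (4/3)·0.238095) = −0.75 · ln(0.682540) = −0.75 · (-0.381934) = 0.2865.

0.2865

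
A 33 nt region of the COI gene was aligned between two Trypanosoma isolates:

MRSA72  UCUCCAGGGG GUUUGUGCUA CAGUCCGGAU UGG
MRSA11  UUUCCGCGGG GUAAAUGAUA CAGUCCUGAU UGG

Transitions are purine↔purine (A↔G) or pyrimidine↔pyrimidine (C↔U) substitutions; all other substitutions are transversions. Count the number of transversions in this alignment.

5

Mismatches occur at site 2 (C→U, transition), site 6 (A→G, transition), site 7 (G→C, transversion), site 13 (U→A, transversion), site 14 (U→A, transversion), site 15 (G→A, transition), site 18 (C→A, transversion), site 27 (G→U, transversion).
Of the 8 differences, 3 transitions and 5 transversions, so the answer is 5.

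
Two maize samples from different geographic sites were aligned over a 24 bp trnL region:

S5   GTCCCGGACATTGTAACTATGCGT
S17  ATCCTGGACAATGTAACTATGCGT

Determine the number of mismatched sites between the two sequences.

Mismatches occur at site 1 (G↔A), site 5 (C↔T), site 11 (T↔A).
That gives 3 mismatches out of 24 aligned sites, so the Hamming distance is 3.

3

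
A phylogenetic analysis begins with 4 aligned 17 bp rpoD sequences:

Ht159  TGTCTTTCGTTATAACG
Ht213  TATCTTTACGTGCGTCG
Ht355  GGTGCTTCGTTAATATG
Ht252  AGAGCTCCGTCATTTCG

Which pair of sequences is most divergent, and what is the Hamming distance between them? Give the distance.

Pairwise Hamming distances:
  Ht159 vs Ht213: 8
  Ht159 vs Ht355: 6
  Ht159 vs Ht252: 8
  Ht213 vs Ht355: 12
  Ht213 vs Ht252: 13
  Ht355 vs Ht252: 7
The largest is 13, between Ht213 and Ht252.

13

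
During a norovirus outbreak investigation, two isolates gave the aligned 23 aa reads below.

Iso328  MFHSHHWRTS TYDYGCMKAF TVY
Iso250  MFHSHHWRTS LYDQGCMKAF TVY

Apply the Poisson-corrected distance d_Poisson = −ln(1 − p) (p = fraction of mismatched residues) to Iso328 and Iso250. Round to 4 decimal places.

0.0910

The sequences differ at positions 11 (T/L), 14 (Y/Q).
p = 2/23 = 0.086957.
d = −ln(1 − 0.086957) = −ln(0.913043) = 0.0910.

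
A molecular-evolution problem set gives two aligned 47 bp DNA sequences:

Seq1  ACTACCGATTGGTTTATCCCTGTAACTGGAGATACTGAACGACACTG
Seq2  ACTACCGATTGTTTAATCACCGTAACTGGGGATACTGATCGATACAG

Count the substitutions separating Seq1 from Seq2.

Differing sites — 12:G/T; 15:T/A; 19:C/A; 21:T/C; 30:A/G; 39:A/T; 43:C/T; 46:T/A.
That gives 8 mismatches out of 47 aligned sites, so the Hamming distance is 8.

8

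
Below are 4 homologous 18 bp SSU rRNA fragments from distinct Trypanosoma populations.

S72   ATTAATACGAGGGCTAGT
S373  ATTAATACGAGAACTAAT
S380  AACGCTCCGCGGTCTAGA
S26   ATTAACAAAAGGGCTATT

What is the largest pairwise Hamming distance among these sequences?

Pairwise Hamming distances:
  S72 vs S373: 3
  S72 vs S380: 8
  S72 vs S26: 4
  S373 vs S380: 10
  S373 vs S26: 6
  S380 vs S26: 12
The largest is 12, between S380 and S26.

12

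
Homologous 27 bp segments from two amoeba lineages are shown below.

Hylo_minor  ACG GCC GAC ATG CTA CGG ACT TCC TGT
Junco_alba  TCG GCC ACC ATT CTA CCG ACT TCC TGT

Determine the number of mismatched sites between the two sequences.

The sequences differ at positions 1 (A/T), 7 (G/A), 8 (A/C), 12 (G/T), 17 (G/C).
That gives 5 mismatches out of 27 aligned sites, so the Hamming distance is 5.

5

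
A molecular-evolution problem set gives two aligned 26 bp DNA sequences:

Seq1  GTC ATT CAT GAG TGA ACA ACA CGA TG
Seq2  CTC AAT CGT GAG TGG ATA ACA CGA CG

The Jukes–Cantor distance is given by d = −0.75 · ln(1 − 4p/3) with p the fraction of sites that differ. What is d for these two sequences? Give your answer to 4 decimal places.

0.2758

The sequences differ at positions 1 (G/C), 5 (T/A), 8 (A/G), 15 (A/G), 17 (C/T), 25 (T/C).
p = 6/26 = 0.230769.
d = −0.75 · ln(1 − (4/3)·0.230769) = −0.75 · ln(0.692308) = −0.75 · (-0.367724) = 0.2758.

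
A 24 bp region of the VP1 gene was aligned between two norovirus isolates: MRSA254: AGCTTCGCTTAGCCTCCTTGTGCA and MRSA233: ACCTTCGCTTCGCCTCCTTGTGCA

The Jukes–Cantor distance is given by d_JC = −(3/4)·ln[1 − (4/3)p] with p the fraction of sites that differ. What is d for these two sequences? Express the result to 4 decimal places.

Differing sites — 2:G/C; 11:A/C.
p = 2/24 = 0.083333.
d = −0.75 · ln(1 − (4/3)·0.083333) = −0.75 · ln(0.888889) = −0.75 · (-0.117783) = 0.0883.

0.0883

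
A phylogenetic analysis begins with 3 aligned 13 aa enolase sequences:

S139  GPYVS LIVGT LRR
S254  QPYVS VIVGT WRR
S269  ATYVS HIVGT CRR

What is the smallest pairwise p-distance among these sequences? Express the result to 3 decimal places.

Pairwise Hamming distances:
  S139 vs S254: 3
  S139 vs S269: 4
  S254 vs S269: 4
The smallest is 3 mismatches, between S139 and S254; p = 3/13 = 0.231.

0.231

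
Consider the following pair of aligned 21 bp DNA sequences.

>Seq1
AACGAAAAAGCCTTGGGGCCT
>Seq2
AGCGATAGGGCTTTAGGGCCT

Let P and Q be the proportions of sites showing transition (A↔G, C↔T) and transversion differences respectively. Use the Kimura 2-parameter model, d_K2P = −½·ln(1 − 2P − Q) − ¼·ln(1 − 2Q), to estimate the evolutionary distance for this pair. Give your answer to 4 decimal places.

0.3960

Differing sites — 2:A/G (Ti); 6:A/T (Tv); 8:A/G (Ti); 9:A/G (Ti); 12:C/T (Ti); 15:G/A (Ti).
Of the 6 differences, 5 transitions and 1 transversion over 21 sites: P = 5/21 = 0.238095, Q = 1/21 = 0.047619.
d = −0.5·ln(0.476191) − 0.25·ln(0.904762) = −0.5·(-0.741936) − 0.25·(-0.100083) = 0.3960.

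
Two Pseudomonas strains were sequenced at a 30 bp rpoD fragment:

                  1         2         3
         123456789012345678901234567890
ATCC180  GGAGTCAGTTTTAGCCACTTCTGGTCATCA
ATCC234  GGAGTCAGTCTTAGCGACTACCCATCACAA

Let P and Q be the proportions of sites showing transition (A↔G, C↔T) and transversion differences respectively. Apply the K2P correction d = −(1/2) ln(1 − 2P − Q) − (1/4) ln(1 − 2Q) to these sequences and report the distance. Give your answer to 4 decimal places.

0.3330

Mismatches occur at site 10 (T↔C, transition), site 16 (C↔G, transversion), site 20 (T↔A, transversion), site 22 (T↔C, transition), site 23 (G↔C, transversion), site 24 (G↔A, transition), site 28 (T↔C, transition), site 29 (C↔A, transversion).
Of the 8 differences, 4 transitions and 4 transversions over 30 sites: P = 4/30 = 0.133333, Q = 4/30 = 0.133333.
d = −0.5·ln(0.600001) − 0.25·ln(0.733334) = −0.5·(-0.510824) − 0.25·(-0.310154) = 0.3330.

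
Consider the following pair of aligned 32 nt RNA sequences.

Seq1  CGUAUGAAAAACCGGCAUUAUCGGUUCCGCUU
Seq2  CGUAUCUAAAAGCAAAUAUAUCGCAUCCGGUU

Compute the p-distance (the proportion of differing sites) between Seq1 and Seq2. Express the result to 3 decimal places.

0.344

The sequences differ at positions 6 (G/C), 7 (A/U), 12 (C/G), 14 (G/A), 15 (G/A), 16 (C/A), 17 (A/U), 18 (U/A), 24 (G/C), 25 (U/A), 30 (C/G).
There are 11 differences over 32 sites, so p = 11/32 = 0.344.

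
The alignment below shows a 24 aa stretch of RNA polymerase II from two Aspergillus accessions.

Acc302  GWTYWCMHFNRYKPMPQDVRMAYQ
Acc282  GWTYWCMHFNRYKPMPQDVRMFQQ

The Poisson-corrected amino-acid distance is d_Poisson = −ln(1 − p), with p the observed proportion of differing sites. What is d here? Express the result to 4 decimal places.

Mismatches occur at site 22 (A→F), site 23 (Y→Q).
p = 2/24 = 0.083333.
d = −ln(1 − 0.083333) = −ln(0.916667) = 0.0870.

0.0870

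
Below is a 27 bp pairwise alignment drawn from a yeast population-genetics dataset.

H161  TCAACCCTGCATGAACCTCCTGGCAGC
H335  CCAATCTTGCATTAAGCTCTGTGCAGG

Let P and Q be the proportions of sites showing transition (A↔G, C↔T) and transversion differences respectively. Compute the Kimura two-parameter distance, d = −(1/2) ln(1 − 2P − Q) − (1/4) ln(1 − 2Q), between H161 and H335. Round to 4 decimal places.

Mismatches occur at site 1 (T/C, transition), site 5 (C/T, transition), site 7 (C/T, transition), site 13 (G/T, transversion), site 16 (C/G, transversion), site 20 (C/T, transition), site 21 (T/G, transversion), site 22 (G/T, transversion), site 27 (C/G, transversion).
Of the 9 differences, 4 transitions and 5 transversions over 27 sites: P = 4/27 = 0.148148, Q = 5/27 = 0.185185.
d = −0.5·ln(0.518519) − 0.25·ln(0.629630) = −0.5·(-0.656779) − 0.25·(-0.462623) = 0.4440.

0.4440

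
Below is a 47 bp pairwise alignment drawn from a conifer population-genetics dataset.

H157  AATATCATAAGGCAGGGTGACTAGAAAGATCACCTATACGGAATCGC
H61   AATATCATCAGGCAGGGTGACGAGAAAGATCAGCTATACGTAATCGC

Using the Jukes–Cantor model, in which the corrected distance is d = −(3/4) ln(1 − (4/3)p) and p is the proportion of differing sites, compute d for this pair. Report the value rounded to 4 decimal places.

0.0903

The sequences differ at positions 9 (A/C), 22 (T/G), 33 (C/G), 41 (G/T).
p = 4/47 = 0.085106.
d = −0.75 · ln(1 − (4/3)·0.085106) = −0.75 · ln(0.886525) = −0.75 · (-0.120446) = 0.0903.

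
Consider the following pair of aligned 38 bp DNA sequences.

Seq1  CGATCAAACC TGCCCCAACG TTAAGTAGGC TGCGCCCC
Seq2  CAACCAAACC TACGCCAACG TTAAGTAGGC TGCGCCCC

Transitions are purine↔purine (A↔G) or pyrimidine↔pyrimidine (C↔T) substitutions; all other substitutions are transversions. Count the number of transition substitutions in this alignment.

3

The sequences differ at positions 2 (G/A, transition), 4 (T/C, transition), 12 (G/A, transition), 14 (C/G, transversion).
Of the 4 differences, 3 transitions and 1 transversion, so the answer is 3.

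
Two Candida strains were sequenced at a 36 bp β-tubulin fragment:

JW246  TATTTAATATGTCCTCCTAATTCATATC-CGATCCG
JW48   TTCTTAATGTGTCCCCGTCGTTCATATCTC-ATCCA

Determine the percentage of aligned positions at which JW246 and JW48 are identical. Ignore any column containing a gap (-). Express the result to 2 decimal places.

76.47%

Excluding the 2 gap columns leaves 34 comparable sites.
Mismatches occur at site 2 (A/T), site 3 (T/C), site 9 (A/G), site 15 (T/C), site 17 (C/G), site 19 (A/C), site 20 (A/G), site 36 (G/A).
26 of the 34 comparable sites match, so the percent identity is 26/34 × 100 = 76.47%.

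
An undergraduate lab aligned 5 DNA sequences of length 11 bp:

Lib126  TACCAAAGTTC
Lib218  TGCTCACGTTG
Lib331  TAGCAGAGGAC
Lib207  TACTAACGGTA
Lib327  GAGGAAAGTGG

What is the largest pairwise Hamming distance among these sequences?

Pairwise Hamming distances:
  Lib126 vs Lib218: 5
  Lib126 vs Lib331: 4
  Lib126 vs Lib207: 4
  Lib126 vs Lib327: 5
  Lib218 vs Lib331: 9
  Lib218 vs Lib207: 4
  Lib218 vs Lib327: 7
  Lib331 vs Lib207: 6
  Lib331 vs Lib327: 6
  Lib207 vs Lib327: 7
The largest is 9, between Lib218 and Lib331.

9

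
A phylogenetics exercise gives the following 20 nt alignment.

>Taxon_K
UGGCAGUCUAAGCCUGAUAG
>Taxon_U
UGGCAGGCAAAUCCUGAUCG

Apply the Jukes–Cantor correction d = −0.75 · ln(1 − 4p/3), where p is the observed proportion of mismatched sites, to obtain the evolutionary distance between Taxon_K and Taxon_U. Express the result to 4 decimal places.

Mismatches occur at site 7 (U→G), site 9 (U→A), site 12 (G→U), site 19 (A→C).
p = 4/20 = 0.200000.
d = −0.75 · ln(1 − (4/3)·0.200000) = −0.75 · ln(0.733333) = −0.75 · (-0.310155) = 0.2326.

0.2326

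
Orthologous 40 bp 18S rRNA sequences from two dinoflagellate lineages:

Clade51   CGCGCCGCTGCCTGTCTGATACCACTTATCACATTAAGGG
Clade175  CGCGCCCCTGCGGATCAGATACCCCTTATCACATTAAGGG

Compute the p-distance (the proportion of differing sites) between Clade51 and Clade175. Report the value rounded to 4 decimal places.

Mismatches occur at site 7 (G↔C), site 12 (C↔G), site 13 (T↔G), site 14 (G↔A), site 17 (T↔A), site 24 (A↔C).
There are 6 differences over 40 sites, so p = 6/40 = 0.1500.

0.1500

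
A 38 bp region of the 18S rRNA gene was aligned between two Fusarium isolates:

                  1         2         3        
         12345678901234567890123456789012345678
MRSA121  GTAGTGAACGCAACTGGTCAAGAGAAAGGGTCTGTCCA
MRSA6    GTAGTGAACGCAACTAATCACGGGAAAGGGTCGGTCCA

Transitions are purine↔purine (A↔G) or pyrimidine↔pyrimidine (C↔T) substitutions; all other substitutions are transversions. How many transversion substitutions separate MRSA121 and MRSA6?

The sequences differ at positions 16 (G/A, transition), 17 (G/A, transition), 21 (A/C, transversion), 23 (A/G, transition), 33 (T/G, transversion).
Of the 5 differences, 3 transitions and 2 transversions, so the answer is 2.

2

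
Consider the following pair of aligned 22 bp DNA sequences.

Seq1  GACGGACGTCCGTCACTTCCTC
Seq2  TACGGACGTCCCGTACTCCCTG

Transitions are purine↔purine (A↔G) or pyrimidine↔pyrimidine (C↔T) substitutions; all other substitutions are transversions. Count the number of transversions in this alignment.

Mismatches occur at site 1 (G→T, transversion), site 12 (G→C, transversion), site 13 (T→G, transversion), site 14 (C→T, transition), site 18 (T→C, transition), site 22 (C→G, transversion).
Of the 6 differences, 2 transitions and 4 transversions, so the answer is 4.

4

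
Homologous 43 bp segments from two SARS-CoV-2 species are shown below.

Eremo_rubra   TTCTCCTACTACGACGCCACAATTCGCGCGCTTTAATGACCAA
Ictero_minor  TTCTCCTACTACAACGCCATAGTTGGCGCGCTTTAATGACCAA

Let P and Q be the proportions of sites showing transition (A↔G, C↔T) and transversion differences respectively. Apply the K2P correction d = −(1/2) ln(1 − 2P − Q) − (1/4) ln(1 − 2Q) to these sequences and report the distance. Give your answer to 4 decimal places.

0.1007

Mismatches occur at site 13 (G→A, transition), site 20 (C→T, transition), site 22 (A→G, transition), site 25 (C→G, transversion).
Of the 4 differences, 3 transitions and 1 transversion over 43 sites: P = 3/43 = 0.069767, Q = 1/43 = 0.023256.
d = −0.5·ln(0.837210) − 0.25·ln(0.953488) = −0.5·(-0.177680) − 0.25·(-0.047628) = 0.1007.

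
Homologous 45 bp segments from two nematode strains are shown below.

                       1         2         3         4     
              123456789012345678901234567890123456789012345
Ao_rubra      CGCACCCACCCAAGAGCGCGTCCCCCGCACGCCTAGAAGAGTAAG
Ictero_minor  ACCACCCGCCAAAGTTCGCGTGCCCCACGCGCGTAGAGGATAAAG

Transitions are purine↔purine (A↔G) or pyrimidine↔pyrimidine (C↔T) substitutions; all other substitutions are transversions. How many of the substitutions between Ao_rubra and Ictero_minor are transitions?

4

Differing sites — 1:C/A (Tv); 2:G/C (Tv); 8:A/G (Ti); 11:C/A (Tv); 15:A/T (Tv); 16:G/T (Tv); 22:C/G (Tv); 27:G/A (Ti); 29:A/G (Ti); 33:C/G (Tv); 38:A/G (Ti); 41:G/T (Tv); 42:T/A (Tv).
Of the 13 differences, 4 transitions and 9 transversions, so the answer is 4.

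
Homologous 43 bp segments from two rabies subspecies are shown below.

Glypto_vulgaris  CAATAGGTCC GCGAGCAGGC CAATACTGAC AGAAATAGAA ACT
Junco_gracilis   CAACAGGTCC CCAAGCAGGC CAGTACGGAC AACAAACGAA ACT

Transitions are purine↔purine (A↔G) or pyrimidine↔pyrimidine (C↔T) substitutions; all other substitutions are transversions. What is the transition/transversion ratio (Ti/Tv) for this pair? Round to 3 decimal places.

0.800

Mismatches occur at site 4 (T↔C, transition), site 11 (G↔C, transversion), site 13 (G↔A, transition), site 23 (A↔G, transition), site 27 (T↔G, transversion), site 32 (G↔A, transition), site 33 (A↔C, transversion), site 36 (T↔A, transversion), site 37 (A↔C, transversion).
Of the 9 differences, 4 transitions and 5 transversions, so Ti/Tv = 4/5 = 0.800.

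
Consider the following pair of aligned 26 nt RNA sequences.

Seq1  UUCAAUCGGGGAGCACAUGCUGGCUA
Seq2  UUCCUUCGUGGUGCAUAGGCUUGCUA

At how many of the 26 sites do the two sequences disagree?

Mismatches occur at site 4 (A↔C), site 5 (A↔U), site 9 (G↔U), site 12 (A↔U), site 16 (C↔U), site 18 (U↔G), site 22 (G↔U).
That gives 7 mismatches out of 26 aligned sites, so the Hamming distance is 7.

7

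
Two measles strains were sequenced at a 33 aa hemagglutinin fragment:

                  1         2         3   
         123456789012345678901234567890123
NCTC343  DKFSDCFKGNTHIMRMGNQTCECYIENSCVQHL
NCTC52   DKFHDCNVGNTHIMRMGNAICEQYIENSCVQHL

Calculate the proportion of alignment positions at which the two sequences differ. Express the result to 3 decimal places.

0.182

The sequences differ at positions 4 (S/H), 7 (F/N), 8 (K/V), 19 (Q/A), 20 (T/I), 23 (C/Q).
There are 6 differences over 33 sites, so p = 6/33 = 0.182.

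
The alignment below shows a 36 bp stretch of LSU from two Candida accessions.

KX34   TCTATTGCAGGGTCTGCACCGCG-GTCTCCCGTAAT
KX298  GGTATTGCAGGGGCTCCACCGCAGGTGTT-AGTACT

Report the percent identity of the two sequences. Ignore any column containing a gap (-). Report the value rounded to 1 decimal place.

73.5%

Excluding the 2 gap columns leaves 34 comparable sites.
The sequences differ at positions 1 (T/G), 2 (C/G), 13 (T/G), 16 (G/C), 23 (G/A), 27 (C/G), 29 (C/T), 31 (C/A), 35 (A/C).
25 of the 34 comparable sites match, so the percent identity is 25/34 × 100 = 73.5%.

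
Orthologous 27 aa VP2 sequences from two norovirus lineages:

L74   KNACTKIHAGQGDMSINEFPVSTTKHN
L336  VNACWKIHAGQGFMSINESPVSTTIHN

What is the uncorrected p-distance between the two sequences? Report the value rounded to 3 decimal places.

Differing sites — 1:K/V; 5:T/W; 13:D/F; 19:F/S; 25:K/I.
There are 5 differences over 27 sites, so p = 5/27 = 0.185.

0.185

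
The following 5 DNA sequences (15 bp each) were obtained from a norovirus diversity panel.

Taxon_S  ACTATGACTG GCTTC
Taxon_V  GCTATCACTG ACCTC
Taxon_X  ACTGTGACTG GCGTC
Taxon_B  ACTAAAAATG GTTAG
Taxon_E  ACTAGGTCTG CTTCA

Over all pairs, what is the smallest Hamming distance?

Pairwise Hamming distances:
  Taxon_S vs Taxon_V: 4
  Taxon_S vs Taxon_X: 2
  Taxon_S vs Taxon_B: 6
  Taxon_S vs Taxon_E: 6
  Taxon_V vs Taxon_X: 5
  Taxon_V vs Taxon_B: 9
  Taxon_V vs Taxon_E: 9
  Taxon_X vs Taxon_B: 8
  Taxon_X vs Taxon_E: 8
  Taxon_B vs Taxon_E: 7
The smallest is 2, between Taxon_S and Taxon_X.

2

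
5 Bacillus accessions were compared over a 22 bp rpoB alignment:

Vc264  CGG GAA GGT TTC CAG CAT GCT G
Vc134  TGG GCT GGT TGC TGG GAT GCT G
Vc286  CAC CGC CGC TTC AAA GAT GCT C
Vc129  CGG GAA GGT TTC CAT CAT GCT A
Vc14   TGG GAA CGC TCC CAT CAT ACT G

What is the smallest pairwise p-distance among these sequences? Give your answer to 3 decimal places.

Pairwise Hamming distances:
  Vc264 vs Vc134: 7
  Vc264 vs Vc286: 11
  Vc264 vs Vc129: 2
  Vc264 vs Vc14: 6
  Vc134 vs Vc286: 13
  Vc134 vs Vc129: 9
  Vc134 vs Vc14: 10
  Vc286 vs Vc129: 11
  Vc286 vs Vc14: 12
  Vc129 vs Vc14: 6
The smallest is 2 mismatches, between Vc264 and Vc129; p = 2/22 = 0.091.

0.091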